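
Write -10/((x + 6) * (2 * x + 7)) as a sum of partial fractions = -4/(2*x + 7) + 2/(x + 6)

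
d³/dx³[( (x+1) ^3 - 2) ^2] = 120*x^3 + 360*x^2 + 360*x + 96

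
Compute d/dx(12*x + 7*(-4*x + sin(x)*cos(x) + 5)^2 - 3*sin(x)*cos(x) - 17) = 112*x*sin(x)^2 + 168*x - 28*sin(x)^3*cos(x) - 134*sin(x)^2 - 42*sin(x)*cos(x) - 201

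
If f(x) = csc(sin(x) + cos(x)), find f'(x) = -sqrt(2)*cos(sqrt(2)*sin(x + pi/4))*cos(x + pi/4)/sin(sqrt(2)*sin(x + pi/4))^2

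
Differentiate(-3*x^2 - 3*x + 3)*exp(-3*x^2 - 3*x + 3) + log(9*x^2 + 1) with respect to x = (162*x^5 + 243*x^4 - 117*x^3 - 81*x^2 + 18*x*exp(3*x^2 + 3*x - 3) - 15*x - 12)/(9*x^2*exp(-3)*exp(3*x)*exp(3*x^2) + exp(-3)*exp(3*x)*exp(3*x^2))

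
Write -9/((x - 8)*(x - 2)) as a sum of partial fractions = 3/(2*(x - 2)) - 3/(2*(x - 8))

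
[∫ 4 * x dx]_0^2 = 8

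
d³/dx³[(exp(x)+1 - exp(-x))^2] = (8*exp(4*x) + 2*exp(3*x) + 2*exp(x) - 8)*exp(-2*x)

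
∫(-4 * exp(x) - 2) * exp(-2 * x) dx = (4*exp(x) + 1)*exp(-2*x) + C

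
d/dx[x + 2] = 1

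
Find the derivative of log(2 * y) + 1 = 1/y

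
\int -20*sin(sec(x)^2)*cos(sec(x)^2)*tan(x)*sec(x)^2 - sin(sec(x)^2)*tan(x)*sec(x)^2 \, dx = (10*cos(sec(x)^2) + 1)*cos(sec(x)^2)/2 + C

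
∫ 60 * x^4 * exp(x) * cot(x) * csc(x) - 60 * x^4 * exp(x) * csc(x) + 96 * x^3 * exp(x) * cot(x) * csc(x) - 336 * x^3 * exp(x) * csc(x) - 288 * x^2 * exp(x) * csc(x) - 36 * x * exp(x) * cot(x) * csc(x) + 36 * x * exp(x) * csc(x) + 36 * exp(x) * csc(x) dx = 12*x*(-5*x^3 - 8*x^2 + 3)*exp(x)*csc(x) + C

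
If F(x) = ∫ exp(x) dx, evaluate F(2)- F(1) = -E + exp(2)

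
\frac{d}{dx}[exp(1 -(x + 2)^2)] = (-2*x - 4)*exp(-x^2 - 4*x - 3)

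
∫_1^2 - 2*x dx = -3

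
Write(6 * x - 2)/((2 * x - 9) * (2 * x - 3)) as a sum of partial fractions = -7/(6*(2*x - 3)) + 25/(6*(2*x - 9))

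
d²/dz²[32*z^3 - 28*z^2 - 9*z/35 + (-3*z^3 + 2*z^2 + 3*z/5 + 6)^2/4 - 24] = 135*z^4/2 - 60*z^3 + 6*z^2/5 + 708*z/5 - 2191/50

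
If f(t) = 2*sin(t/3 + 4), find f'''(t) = -2*cos(t/3 + 4)/27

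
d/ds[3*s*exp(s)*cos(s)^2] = -3*s*exp(s)*sin(2*s) + 3*s*exp(s)*cos(s)^2 + 3*exp(s)*cos(s)^2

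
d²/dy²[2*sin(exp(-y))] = 2*(exp(y)*cos(exp(-y)) - sin(exp(-y)))*exp(-2*y)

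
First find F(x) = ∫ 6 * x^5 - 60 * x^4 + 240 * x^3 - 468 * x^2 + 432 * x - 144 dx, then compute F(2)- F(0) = -32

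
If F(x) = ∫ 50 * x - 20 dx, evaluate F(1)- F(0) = 5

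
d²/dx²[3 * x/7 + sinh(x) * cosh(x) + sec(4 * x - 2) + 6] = 32*tan(4*x - 2)^2*sec(4*x - 2) + 2*sinh(2*x) + 16*sec(4*x - 2)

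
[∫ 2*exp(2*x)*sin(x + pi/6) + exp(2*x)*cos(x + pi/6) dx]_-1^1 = -exp(-2)*cos(1 + pi/3) + exp(2)*sin(pi/6 + 1)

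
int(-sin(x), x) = cos(x) + C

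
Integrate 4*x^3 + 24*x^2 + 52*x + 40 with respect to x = x^4 + 8*x^3 + 26*x^2 + 40*x + C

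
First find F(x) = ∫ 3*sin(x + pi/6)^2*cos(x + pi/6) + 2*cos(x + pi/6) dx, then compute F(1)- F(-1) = 11*sqrt(3)*sin(1)/4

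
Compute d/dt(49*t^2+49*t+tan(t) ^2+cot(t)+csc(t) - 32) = 98*t + 2*tan(t)^3 + 2*tan(t) - cot(t)^2 - cot(t)*csc(t) + 48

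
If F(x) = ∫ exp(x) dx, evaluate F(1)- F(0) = -1 + E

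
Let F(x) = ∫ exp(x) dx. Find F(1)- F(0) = -1 + E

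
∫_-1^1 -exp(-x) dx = -E + exp(-1)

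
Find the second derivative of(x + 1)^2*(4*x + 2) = 24*x + 20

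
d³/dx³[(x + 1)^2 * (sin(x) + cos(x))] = x^2*sin(x) - x^2*cos(x) - 4*x*sin(x) - 8*x*cos(x) - 11*sin(x) - cos(x)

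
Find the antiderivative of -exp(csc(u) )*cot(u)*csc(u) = exp(csc(u)) + C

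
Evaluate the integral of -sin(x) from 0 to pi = -2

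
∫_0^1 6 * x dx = 3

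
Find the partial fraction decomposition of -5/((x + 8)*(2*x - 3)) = -10/(19*(2*x - 3)) + 5/(19*(x + 8))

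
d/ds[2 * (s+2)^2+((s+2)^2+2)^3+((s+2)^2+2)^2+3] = 6*s^5 + 60*s^4 + 268*s^3 + 648*s^2 + 852*s + 488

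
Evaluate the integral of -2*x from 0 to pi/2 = -pi^2/4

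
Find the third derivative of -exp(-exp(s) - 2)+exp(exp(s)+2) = (exp(3*s) - 3*exp(2*s) + exp(s) + exp(s + 2*exp(s) + 4) + 3*exp(2*s + 2*exp(s) + 4) + exp(3*s + 2*exp(s) + 4))*exp(-exp(s) - 2)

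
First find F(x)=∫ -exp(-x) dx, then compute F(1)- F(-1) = -E + exp(-1)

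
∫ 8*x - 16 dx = 4*x^2 - 16*x + C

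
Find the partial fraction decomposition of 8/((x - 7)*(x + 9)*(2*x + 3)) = -32/(255*(2*x + 3)) + 1/(30*(x + 9)) + 1/(34*(x - 7))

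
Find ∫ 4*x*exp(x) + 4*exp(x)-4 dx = 4*x*(exp(x) - 1) + C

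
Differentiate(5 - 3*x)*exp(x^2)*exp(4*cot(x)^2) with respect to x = (-6*x^2 + 10*x + 24*x*cos(x)/sin(x)^3 - 3 - 40*cos(x)/sin(x)^3)*exp(x^2 - 4 + 4/sin(x)^2)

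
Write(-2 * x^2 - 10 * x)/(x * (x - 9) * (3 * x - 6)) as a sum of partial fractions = 2/(3*(x - 2)) - 4/(3*(x - 9))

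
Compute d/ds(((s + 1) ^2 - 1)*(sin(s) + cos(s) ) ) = -s^2*sin(s) + s^2*cos(s) + 4*s*cos(s) + 2*sin(s) + 2*cos(s)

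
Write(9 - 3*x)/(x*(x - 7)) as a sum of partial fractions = -12/(7*(x - 7)) - 9/(7*x)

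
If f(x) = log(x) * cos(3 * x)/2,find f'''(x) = (27*x^3*log(x)*sin(3*x) - 27*x^2*cos(3*x) + 9*x*sin(3*x) + 2*cos(3*x))/(2*x^3)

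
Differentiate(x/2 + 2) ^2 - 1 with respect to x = x/2 + 2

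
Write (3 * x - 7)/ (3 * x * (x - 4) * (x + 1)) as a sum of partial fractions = -2/(3*(x + 1)) + 1/(12*(x - 4)) + 7/(12*x)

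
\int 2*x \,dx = x^2 + C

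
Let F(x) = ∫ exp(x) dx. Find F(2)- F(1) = -E + exp(2)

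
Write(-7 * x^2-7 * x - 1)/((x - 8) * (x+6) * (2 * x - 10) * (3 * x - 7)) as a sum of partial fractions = -1497/(6800*(3*x - 7)) + 211/(7700*(x + 6)) + 211/(528*(x - 5)) - 505/(1428*(x - 8))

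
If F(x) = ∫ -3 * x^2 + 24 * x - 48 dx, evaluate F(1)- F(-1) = -98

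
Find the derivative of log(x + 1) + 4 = 1/(x + 1)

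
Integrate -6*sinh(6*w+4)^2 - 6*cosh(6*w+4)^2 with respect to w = -sinh(6*w + 4)*cosh(6*w + 4) + C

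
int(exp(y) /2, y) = exp(y)/2 + C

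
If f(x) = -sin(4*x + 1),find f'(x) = -4*cos(4*x + 1)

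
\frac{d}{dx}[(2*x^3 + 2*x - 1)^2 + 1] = 24*x^5 + 32*x^3 - 12*x^2 + 8*x - 4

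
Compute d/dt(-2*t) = -2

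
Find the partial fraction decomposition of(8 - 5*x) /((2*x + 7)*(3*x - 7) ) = -11/(35*(3*x - 7)) - 51/(35*(2*x + 7))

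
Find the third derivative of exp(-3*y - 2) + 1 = -27*exp(-3*y - 2)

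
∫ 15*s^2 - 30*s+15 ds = 5*s^3 - 15*s^2 + 15*s + C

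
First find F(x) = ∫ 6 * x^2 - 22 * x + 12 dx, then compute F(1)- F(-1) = 28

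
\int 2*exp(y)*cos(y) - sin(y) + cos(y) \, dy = sqrt(2)*(exp(y) + 1)*sin(y + pi/4) + C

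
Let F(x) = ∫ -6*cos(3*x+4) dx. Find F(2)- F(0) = 2*sin(4) - 2*sin(10)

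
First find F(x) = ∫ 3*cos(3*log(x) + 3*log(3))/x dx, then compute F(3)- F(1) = -sin(3*log(3)) + sin(6*log(3))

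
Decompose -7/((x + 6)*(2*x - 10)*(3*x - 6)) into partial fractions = -7/(528*(x + 6)) + 7/(144*(x - 2)) - 7/(198*(x - 5))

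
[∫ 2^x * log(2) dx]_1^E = -2 + 2^E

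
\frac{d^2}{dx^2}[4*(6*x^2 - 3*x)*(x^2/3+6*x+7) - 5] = 96*x^2 + 840*x + 192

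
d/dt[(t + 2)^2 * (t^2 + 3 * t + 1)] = 4*t^3 + 21*t^2 + 34*t + 16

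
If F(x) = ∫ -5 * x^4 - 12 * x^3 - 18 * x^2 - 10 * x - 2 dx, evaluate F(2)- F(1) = -135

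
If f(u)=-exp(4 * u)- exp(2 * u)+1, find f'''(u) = -64*exp(4*u) - 8*exp(2*u)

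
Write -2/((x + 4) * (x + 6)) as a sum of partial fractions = 1/(x + 6) - 1/(x + 4)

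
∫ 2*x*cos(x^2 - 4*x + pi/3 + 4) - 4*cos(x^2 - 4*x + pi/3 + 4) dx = sin((x - 2)^2 + pi/3) + C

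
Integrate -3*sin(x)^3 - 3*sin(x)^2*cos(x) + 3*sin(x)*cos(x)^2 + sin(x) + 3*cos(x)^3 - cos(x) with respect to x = sqrt(2)*sin(2*x)*sin(x + pi/4) + C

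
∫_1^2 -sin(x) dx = -cos(1) + cos(2)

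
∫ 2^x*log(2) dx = 2^x + C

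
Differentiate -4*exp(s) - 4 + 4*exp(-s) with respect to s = (-4*exp(2*s) - 4)*exp(-s)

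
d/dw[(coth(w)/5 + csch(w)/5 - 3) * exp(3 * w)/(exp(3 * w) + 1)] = -(exp(3*w)*cosh(w) + exp(3*w) - 3*sinh(w) - 3*sinh(2*w)/2 + cosh(w) + 45*cosh(2*w)/2 - 43/2)*exp(3*w)/(5*(exp(w) + 1)^2*(exp(2*w) - exp(w) + 1)^2*sinh(w)^2)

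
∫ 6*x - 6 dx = 3*x^2 - 6*x + C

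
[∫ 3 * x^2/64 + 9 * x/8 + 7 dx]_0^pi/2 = -27 + pi/8 + (pi/8 + 3)^3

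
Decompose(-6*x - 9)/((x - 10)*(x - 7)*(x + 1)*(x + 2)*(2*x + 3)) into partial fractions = 1/(36*(x + 2)) - 3/(88*(x + 1)) + 1/(72*(x - 7)) - 1/(132*(x - 10))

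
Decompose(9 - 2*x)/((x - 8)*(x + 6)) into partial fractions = -3/(2*(x + 6)) - 1/(2*(x - 8))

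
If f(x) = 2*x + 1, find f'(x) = 2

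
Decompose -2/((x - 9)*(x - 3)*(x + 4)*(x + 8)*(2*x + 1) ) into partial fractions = -32/(13965*(2*x + 1)) - 1/(5610*(x + 8)) + 1/(1274*(x + 4)) + 1/(1617*(x - 3)) - 1/(12597*(x - 9))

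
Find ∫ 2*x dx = x^2 + C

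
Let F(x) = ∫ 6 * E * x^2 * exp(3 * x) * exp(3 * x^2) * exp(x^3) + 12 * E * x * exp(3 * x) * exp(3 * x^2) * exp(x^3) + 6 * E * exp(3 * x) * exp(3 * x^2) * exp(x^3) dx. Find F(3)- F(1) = -2*exp(8) + 2*exp(64)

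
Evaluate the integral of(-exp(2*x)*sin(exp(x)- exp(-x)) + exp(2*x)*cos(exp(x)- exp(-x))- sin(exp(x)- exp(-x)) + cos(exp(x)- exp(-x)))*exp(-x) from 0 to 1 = -1 + cos(E - exp(-1)) + sin(E - exp(-1))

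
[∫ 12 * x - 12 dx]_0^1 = -6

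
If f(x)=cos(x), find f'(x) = -sin(x)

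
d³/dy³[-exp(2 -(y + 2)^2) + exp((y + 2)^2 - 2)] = (8*y^3*exp(2*y^2 + 8*y + 4) + 8*y^3 + 48*y^2*exp(2*y^2 + 8*y + 4) + 48*y^2 + 108*y*exp(2*y^2 + 8*y + 4) + 84*y + 88*exp(2*y^2 + 8*y + 4) + 40)*exp(-y^2 - 4*y - 2)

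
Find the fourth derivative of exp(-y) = exp(-y)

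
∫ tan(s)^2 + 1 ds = tan(s) + C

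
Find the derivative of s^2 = 2*s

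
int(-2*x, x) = -x^2 + C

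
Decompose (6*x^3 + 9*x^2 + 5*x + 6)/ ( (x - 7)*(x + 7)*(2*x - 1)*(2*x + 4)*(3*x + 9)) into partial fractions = -92/(20475*(2*x - 1)) - 823/(12600*(x + 7)) + 3/(56*(x + 3)) - 8/(675*(x + 2)) + 127/(4914*(x - 7))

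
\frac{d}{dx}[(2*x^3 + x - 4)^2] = 24*x^5 + 16*x^3 - 48*x^2 + 2*x - 8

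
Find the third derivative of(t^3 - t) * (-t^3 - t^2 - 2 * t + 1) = -120*t^3 - 60*t^2 - 24*t + 12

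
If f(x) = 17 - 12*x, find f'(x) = -12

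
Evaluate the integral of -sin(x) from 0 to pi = -2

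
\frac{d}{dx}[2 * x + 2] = 2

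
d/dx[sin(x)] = cos(x)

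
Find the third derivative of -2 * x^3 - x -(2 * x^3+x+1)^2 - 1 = -480*x^3 - 96*x - 36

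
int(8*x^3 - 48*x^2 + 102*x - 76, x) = 2*x^4 - 16*x^3 + 51*x^2 - 76*x + C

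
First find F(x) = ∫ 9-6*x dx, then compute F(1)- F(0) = 6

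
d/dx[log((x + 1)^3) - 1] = 3/(x + 1)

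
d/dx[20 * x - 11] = 20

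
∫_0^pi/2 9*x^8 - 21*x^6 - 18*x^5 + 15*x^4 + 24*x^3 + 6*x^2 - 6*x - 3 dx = 1 + (-pi/2 - 1 + pi^3/8)^3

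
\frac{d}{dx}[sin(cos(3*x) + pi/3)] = -3*sin(3*x)*cos(cos(3*x) + pi/3)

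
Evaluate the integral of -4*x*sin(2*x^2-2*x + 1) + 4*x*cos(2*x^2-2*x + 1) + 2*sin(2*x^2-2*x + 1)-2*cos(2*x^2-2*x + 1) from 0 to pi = 2*sqrt(2)*sin(pi^2)*cos(pi/4 + 1 + pi^2)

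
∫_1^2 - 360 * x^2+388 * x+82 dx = -176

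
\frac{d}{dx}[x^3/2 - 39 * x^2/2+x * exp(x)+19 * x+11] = 3*x^2/2 + x*exp(x) - 39*x + exp(x) + 19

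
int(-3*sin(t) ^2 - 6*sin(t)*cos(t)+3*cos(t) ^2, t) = 3*(sin(t) + cos(t))*cos(t) + C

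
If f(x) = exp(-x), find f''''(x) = exp(-x)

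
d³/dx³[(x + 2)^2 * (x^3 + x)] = 60*x^2 + 96*x + 30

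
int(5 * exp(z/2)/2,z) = 5*exp(z/2) + C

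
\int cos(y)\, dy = sin(y) + C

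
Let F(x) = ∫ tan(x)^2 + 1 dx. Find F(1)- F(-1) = 2*tan(1)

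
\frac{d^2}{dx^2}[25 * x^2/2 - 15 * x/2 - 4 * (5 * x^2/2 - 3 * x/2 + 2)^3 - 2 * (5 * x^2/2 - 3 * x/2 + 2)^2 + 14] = -1875*x^4 + 2250*x^3 - 2760*x^2 + 1251*x - 372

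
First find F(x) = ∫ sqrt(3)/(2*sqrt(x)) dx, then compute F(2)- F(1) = -sqrt(3) + sqrt(6)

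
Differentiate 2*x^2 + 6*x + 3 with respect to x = 4*x + 6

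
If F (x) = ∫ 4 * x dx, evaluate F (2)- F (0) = 8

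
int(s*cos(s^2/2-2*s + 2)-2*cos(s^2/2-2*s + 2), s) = sin((s - 2)^2/2) + C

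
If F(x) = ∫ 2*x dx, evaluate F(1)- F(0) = 1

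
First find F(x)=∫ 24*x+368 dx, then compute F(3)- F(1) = 832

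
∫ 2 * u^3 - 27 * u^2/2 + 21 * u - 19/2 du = u^4/2 - 9*u^3/2 + 21*u^2/2 - 19*u/2 + C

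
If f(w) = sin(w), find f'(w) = cos(w)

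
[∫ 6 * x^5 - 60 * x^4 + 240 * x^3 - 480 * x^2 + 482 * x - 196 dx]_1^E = -2 + (-2 + E)^6 + (-2 + E)^2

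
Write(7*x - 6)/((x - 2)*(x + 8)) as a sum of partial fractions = 31/(5*(x + 8)) + 4/(5*(x - 2))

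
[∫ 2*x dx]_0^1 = 1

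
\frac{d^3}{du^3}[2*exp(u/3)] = 2*exp(u/3)/27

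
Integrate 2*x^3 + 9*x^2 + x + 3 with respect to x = x^4/2 + 3*x^3 + x^2/2 + 3*x + C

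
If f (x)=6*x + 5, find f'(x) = 6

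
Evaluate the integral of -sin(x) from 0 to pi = -2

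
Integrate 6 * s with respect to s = 3*s^2 + C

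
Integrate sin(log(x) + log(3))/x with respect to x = -cos(log(3*x)) + C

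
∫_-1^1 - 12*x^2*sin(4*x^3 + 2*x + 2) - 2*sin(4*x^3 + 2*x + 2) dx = cos(8) - cos(4)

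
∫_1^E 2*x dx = -1 + exp(2)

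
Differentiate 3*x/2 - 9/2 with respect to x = 3/2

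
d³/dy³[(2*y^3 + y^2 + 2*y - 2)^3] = 4032*y^6 + 4032*y^5 + 6300*y^4 + 120*y^3 + 360*y^2 - 1008*y + 48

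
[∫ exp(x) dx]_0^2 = -1 + exp(2)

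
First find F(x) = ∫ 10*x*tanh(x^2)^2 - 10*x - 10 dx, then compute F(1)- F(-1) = -20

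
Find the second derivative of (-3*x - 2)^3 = -162*x - 108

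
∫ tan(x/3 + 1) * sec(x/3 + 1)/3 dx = sec(x/3 + 1) + C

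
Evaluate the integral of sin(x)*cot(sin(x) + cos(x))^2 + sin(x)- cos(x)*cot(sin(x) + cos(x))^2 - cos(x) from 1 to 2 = -cot(cos(1) + sin(1)) + cot(cos(2) + sin(2))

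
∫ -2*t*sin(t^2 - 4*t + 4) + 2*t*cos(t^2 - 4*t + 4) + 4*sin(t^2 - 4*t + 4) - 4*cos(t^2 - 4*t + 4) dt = sin((t - 2)^2) + cos((t - 2)^2) + C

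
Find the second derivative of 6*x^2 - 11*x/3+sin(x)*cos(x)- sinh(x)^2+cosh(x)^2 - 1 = 12 - 2*sin(2*x)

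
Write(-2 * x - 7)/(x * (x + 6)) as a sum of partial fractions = -5/(6*(x + 6)) - 7/(6*x)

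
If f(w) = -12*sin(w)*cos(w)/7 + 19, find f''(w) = 24*sin(2*w)/7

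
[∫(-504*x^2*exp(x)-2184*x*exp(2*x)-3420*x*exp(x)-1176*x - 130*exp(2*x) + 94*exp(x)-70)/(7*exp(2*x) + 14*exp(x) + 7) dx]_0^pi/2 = (6*exp(pi/2)/(1 + exp(pi/2)) + 7)*(-3*pi^2 - 5*pi/7 + 7) - 70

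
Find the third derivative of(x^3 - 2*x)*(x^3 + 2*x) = 120*x^3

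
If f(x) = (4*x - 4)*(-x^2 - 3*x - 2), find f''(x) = -24*x - 16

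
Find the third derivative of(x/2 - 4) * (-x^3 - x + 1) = 24 - 12*x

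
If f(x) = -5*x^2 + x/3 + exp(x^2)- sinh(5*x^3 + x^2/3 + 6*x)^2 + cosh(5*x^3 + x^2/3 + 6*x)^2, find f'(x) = 2*x*exp(x^2) - 10*x + 1/3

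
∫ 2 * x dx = x^2 + C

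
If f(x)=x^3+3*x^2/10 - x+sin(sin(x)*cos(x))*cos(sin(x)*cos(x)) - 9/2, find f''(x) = 6*x - 2*(1 - cos(2*x))^2*sin(sin(2*x)) + sin(2*x - sin(2*x)) - 3*sin(2*x + sin(2*x)) + 2*sin(sin(2*x)) + 3/5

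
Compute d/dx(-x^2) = -2*x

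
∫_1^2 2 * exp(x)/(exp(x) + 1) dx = -2*log(1 + E) + 2*log(1 + exp(2))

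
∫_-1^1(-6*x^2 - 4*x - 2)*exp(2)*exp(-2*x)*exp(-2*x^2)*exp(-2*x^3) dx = -exp(4) + exp(-4)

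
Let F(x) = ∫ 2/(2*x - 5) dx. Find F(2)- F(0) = -log(10) + log(2)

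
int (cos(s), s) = sin(s) + C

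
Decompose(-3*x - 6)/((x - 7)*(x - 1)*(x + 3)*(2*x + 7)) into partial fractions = -4/(21*(2*x + 7)) + 3/(40*(x + 3)) + 1/(24*(x - 1)) - 3/(140*(x - 7))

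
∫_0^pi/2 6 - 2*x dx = 9 - (-3 + pi/2)^2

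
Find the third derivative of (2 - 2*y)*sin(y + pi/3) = 2*y*cos(y + pi/3) + 6*sin(y + pi/3) - 2*cos(y + pi/3)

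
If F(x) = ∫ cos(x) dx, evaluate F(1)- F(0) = sin(1)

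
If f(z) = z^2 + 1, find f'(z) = 2*z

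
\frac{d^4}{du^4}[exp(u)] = exp(u)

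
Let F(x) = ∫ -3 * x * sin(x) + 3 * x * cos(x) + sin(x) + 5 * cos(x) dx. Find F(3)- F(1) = 11*cos(3) - 5*sin(1) - 5*cos(1) + 11*sin(3)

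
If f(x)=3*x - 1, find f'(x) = 3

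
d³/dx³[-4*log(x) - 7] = -8/x^3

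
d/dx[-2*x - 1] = -2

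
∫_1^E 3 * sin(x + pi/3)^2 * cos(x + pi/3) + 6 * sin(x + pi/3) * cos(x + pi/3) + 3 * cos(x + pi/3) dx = -(sin(1 + pi/3) + 1)^3 + (sin(pi/3 + E) + 1)^3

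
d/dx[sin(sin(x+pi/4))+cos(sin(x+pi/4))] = -sin(sin(x + pi/4))*cos(x + pi/4) + cos(x + pi/4)*cos(sin(x + pi/4))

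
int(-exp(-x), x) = exp(-x) + C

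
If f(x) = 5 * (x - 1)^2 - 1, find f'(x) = 10*x - 10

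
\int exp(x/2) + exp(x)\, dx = (exp(x/2) + 1)^2 + C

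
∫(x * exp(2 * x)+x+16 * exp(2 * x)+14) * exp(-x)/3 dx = 2*(x + 15)*sinh(x)/3 + C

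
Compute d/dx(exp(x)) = exp(x)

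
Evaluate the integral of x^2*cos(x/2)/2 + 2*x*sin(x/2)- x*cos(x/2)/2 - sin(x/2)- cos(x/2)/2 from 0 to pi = -pi - 1 + pi^2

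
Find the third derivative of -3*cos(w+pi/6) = -3*sin(w + pi/6)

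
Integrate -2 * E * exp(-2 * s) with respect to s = exp(1 - 2*s) + C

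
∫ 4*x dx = 2*x^2 + C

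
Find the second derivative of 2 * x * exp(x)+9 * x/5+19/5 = 2*x*exp(x) + 4*exp(x)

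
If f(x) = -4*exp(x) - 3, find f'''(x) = -4*exp(x)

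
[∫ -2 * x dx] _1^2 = -3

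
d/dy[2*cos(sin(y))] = -2*sin(sin(y))*cos(y)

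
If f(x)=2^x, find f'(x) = 2^x*log(2)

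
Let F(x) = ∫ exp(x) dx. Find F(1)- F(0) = -1 + E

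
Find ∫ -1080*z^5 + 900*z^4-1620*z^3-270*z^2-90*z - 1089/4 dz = -180*z^6 + 180*z^5 - 405*z^4 - 90*z^3 - 45*z^2 - 1089*z/4 + C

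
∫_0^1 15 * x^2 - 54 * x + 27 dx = 5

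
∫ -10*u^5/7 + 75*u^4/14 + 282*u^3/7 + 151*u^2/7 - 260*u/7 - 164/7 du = -5*u^6/21 + 15*u^5/14 + 141*u^4/14 + 151*u^3/21 - 130*u^2/7 - 164*u/7 + C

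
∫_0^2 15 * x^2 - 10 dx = 20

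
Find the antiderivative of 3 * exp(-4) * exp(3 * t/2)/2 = exp(3*t/2 - 4) + C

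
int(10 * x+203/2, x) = 5*x^2 + 203*x/2 + C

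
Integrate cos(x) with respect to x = sin(x) + C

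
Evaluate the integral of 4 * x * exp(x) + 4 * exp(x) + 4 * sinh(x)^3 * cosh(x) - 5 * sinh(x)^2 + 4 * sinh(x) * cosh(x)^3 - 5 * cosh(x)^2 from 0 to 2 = -5*sinh(4)/2 + 8*exp(2) + 2*sinh(2)^2*cosh(2)^2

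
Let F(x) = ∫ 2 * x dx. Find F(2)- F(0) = 4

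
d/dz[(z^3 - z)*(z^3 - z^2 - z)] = 6*z^5 - 5*z^4 - 8*z^3 + 3*z^2 + 2*z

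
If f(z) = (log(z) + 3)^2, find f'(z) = (2*log(z) + 6)/z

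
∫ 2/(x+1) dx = log(3*(x + 1)^2) + C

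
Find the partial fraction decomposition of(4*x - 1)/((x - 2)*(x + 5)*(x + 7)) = -29/(18*(x + 7)) + 3/(2*(x + 5)) + 1/(9*(x - 2))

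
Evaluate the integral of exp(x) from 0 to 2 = -1 + exp(2)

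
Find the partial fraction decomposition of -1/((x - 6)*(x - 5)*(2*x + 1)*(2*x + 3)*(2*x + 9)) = -1/(4788*(2*x + 9)) + 1/(585*(2*x + 3)) - 1/(572*(2*x + 1)) + 1/(2717*(x - 5)) - 1/(4095*(x - 6))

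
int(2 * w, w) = w^2 + C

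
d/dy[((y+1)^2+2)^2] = 4*y^3 + 12*y^2 + 20*y + 12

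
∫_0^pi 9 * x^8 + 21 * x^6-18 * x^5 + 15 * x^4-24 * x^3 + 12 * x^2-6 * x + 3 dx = 1 + (-1 + pi + pi^3)^3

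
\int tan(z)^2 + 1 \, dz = tan(z) + C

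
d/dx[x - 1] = 1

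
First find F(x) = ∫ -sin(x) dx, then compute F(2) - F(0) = -1 + cos(2)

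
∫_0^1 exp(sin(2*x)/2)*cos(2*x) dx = -1 + exp(sin(2)/2)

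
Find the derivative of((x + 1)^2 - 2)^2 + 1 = 4*x^3 + 12*x^2 + 4*x - 4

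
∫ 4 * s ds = 2*s^2 + C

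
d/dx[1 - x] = -1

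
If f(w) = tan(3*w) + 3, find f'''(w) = 162*tan(3*w)^4 + 216*tan(3*w)^2 + 54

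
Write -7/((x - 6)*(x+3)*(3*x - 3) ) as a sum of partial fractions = -7/(108*(x + 3)) + 7/(60*(x - 1)) - 7/(135*(x - 6))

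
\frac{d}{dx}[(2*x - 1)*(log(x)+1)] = (2*x*log(x) + 4*x - 1)/x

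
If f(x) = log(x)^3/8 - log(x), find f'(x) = (3*log(x)^2 - 8)/(8*x)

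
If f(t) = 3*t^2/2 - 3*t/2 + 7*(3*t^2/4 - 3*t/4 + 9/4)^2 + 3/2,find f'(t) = 63*t^3/4 - 189*t^2/8 + 465*t/8 - 201/8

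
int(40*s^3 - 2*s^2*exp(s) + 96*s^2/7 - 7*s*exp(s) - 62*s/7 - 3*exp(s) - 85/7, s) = -s*(2*s + 3)*exp(s) - (5*s + 3)*(-14*s^3 + 2*s^2 + 5*s + 14)/7 + C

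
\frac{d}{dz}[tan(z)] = cos(z)^(-2)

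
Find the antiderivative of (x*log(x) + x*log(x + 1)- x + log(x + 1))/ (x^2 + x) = (log(x) - 1)*log(x + 1) + C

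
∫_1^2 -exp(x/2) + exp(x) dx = -(-1 + exp(1/2))^2 + (-1 + E)^2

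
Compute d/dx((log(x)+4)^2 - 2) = (2*log(x) + 8)/x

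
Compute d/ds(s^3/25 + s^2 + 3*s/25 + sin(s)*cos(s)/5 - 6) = 3*s^2/25 + 2*s + cos(2*s)/5 + 3/25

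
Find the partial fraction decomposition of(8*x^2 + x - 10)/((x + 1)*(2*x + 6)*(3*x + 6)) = 59/(12*(x + 3)) - 10/(3*(x + 2)) - 1/(4*(x + 1))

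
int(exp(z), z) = exp(z) + C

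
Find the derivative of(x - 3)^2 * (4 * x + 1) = 12*x^2 - 46*x + 30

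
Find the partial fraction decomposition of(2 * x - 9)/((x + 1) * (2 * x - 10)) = 11/(12*(x + 1)) + 1/(12*(x - 5))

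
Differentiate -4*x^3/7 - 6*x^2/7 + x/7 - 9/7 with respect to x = -12*x^2/7 - 12*x/7 + 1/7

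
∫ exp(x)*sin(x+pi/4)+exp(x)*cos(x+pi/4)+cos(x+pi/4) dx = (exp(x) + 1)*sin(x + pi/4) + C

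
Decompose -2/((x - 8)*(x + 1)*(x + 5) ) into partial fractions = -1/(26*(x + 5)) + 1/(18*(x + 1)) - 2/(117*(x - 8))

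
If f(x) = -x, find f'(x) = -1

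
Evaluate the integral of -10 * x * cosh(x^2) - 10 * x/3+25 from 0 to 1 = 70/3 - 5*sinh(1)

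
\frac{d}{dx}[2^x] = 2^x*log(2)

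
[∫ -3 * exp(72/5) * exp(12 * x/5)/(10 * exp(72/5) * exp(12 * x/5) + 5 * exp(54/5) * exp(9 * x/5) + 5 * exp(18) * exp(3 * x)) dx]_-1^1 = -exp(-3)/(exp(-3) + 1) + exp(-21/5)/(exp(-21/5) + 1)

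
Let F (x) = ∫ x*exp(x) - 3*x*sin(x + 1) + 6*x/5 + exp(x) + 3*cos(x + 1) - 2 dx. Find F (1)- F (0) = -7/5 + 3*cos(2) + E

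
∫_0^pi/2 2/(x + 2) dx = -2*log(2) + 2*log(pi/2 + 2)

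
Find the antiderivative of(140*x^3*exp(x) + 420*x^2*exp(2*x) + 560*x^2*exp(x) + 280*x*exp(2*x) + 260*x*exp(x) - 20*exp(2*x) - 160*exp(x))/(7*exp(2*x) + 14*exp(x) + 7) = 4*(5*(7*x^3 + 7*x^2 - x - 7)*exp(x) + 7*exp(x) + 7)/(7*(exp(x) + 1)) + C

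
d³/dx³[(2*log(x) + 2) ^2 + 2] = (16*log(x) - 8)/x^3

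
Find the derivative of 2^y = 2^y*log(2)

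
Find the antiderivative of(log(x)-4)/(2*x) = (log(x) - 4)^2/4 + C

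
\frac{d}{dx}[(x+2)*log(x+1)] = (x*log(x + 1) + x + log(x + 1) + 2)/(x + 1)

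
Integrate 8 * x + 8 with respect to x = 4*x^2 + 8*x + C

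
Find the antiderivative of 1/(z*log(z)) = log(3*log(z)/2) + C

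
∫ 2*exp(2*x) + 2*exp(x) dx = (exp(x) + 1)^2 + C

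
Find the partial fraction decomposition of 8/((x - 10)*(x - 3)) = -8/(7*(x - 3)) + 8/(7*(x - 10))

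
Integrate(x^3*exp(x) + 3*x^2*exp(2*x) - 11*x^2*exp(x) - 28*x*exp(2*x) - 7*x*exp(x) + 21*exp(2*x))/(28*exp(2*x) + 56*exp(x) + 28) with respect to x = (x^3 - 14*x^2 + 21*x - 21)*exp(x)/(28*(exp(x) + 1)) + C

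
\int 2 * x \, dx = x^2 + C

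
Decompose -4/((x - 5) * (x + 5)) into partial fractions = 2/(5*(x + 5)) - 2/(5*(x - 5))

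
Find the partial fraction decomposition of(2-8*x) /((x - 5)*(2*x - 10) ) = -4/(x - 5) - 19/(x - 5)^2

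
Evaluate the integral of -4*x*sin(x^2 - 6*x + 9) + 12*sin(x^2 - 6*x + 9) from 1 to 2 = 2*cos(1) - 2*cos(4)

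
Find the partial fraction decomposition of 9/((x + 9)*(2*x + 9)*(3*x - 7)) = 81/(1394*(3*x - 7)) - 4/(41*(2*x + 9)) + 1/(34*(x + 9))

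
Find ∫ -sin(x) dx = cos(x) + C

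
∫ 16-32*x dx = -16*x^2 + 16*x + C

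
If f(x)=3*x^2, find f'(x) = 6*x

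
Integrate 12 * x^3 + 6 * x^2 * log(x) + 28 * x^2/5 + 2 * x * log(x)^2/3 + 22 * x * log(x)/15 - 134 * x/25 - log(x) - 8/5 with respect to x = x^2 + x*log(x)/3 + x/5 + (15*x^2 + 5*x*log(x) + 3*x - 10)^2/75 + C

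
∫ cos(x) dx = sin(x) + C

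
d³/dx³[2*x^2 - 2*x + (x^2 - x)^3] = 120*x^3 - 180*x^2 + 72*x - 6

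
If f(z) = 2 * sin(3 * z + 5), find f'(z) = 6*cos(3*z + 5)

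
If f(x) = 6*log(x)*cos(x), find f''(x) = -6*(x^2*log(x)*cos(x) + 2*x*sin(x) + cos(x))/x^2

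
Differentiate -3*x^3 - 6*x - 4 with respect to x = -9*x^2 - 6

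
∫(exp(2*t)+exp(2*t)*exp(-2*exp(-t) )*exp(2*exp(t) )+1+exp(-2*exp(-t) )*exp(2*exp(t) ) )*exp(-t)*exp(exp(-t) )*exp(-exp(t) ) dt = 2*sinh(2*sinh(t)) + C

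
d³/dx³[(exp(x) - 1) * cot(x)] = -6*exp(x)*cot(x)^4 + 6*exp(x)*cot(x)^3 - 11*exp(x)*cot(x)^2 + 7*exp(x)*cot(x) - 5*exp(x) + 6*cot(x)^4 + 8*cot(x)^2 + 2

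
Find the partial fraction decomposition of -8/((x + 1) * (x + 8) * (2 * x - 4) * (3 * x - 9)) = 2/(1155*(x + 8)) - 1/(63*(x + 1)) + 2/(45*(x - 2)) - 1/(33*(x - 3))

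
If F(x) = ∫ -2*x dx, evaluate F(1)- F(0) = -1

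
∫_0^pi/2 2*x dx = pi^2/4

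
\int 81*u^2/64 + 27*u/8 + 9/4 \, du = 27*u^3/64 + 27*u^2/16 + 9*u/4 + C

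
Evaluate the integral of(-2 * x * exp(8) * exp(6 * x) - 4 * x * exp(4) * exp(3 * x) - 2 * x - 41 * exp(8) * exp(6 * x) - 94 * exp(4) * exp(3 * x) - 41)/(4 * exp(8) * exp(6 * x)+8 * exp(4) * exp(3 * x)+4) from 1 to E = -4*(E/4 + 6)^2 - exp(-7)/(exp(-7) + 1) + exp(-3*E - 4)/(exp(-3*E - 4) + 1) + 7*E/4 + 309/2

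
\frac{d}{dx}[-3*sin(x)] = -3*cos(x)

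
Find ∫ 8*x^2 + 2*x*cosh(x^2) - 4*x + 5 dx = 8*x^3/3 - 2*x^2 + 5*x + sinh(x^2) + C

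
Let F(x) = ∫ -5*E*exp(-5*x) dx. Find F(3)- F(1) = -exp(-4) + exp(-14)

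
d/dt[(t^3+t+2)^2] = 6*t^5 + 8*t^3 + 12*t^2 + 2*t + 4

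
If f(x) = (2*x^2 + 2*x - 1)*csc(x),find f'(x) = (-2*x^2*cos(x)/sin(x) + 4*x - 2*x*cos(x)/sin(x) + 2 + cos(x)/sin(x))/sin(x)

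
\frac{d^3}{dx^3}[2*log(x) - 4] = 4/x^3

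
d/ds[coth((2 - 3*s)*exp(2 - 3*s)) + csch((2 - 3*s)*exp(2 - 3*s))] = -9*(s*cosh((3*s - 2)*exp(2)*exp(-3*s)) + s - cosh((3*s - 2)*exp(2)*exp(-3*s)) - 1)*exp(2 - 3*s)/sinh((3*s - 2)*exp(2)*exp(-3*s))^2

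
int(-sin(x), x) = cos(x) + C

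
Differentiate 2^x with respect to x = 2^x*log(2)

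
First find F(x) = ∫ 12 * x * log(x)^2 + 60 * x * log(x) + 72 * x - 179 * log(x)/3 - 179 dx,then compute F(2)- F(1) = -160/3 + 2*log(2)/3 + 6*(-1 + 2*log(2))^2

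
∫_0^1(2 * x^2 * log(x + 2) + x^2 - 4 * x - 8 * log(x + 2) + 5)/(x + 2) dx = -5*log(2) + 2*log(3)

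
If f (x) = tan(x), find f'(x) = cos(x)^(-2)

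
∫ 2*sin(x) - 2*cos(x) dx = -2*sqrt(2)*sin(x + pi/4) + C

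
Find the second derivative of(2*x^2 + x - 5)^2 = 48*x^2 + 24*x - 38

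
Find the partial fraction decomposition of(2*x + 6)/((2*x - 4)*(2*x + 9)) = 3/(13*(2*x + 9)) + 5/(13*(x - 2))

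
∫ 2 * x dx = x^2 + C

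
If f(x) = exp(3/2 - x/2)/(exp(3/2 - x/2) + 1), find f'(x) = -exp(x - 3)/(2*exp(-9/2)*exp(3*x/2) + 2*exp(-3/2)*exp(x/2) + 4*exp(-3)*exp(x))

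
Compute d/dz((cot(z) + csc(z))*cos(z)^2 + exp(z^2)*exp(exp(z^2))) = 2*z*exp(2*z^2)*exp(exp(z^2)) + 2*z*exp(z^2)*exp(exp(z^2)) + 2*sin(z)^2 - cos(z) - 1 - cos(z)/sin(z)^2 - 1/sin(z)^2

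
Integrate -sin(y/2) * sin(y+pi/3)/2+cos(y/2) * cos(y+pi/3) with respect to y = sin(y + pi/3)*cos(y/2) + C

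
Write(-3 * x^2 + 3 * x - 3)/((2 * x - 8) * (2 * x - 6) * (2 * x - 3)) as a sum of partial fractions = -7/(20*(2*x - 3)) + 7/(4*(x - 3)) - 39/(20*(x - 4))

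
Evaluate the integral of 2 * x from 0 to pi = pi^2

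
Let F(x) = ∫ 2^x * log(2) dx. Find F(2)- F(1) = 2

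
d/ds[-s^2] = -2*s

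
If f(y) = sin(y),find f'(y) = cos(y)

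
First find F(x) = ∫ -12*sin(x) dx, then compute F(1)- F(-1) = 0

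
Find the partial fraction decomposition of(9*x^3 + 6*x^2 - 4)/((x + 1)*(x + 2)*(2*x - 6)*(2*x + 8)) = 121/(42*(x + 4)) - 13/(10*(x + 2)) + 7/(48*(x + 1)) + 293/(560*(x - 3))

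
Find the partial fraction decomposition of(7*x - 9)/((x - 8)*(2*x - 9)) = -45/(7*(2*x - 9)) + 47/(7*(x - 8))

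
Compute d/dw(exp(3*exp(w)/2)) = 3*exp(w + 3*exp(w)/2)/2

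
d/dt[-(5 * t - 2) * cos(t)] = 5*t*sin(t) - 2*sin(t) - 5*cos(t)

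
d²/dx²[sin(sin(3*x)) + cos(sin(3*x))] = -9*sqrt(2)*(sin(3*x)*cos(sin(3*x) + pi/4) + sin(sin(3*x) + pi/4)*cos(3*x)^2)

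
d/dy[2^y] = 2^y*log(2)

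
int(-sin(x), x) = cos(x) + C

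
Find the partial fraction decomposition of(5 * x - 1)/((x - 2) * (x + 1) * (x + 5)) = -13/(14*(x + 5)) + 1/(2*(x + 1)) + 3/(7*(x - 2))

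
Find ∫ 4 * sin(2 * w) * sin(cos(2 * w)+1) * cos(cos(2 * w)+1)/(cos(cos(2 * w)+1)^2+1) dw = log(cos(2*cos(w)^2)^2 + 1) + C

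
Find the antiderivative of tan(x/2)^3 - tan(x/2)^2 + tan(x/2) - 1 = (tan(x/2) - 1)^2 + C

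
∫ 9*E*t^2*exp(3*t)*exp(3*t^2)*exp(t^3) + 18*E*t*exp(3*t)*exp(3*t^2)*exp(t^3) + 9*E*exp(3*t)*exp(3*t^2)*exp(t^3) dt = 3*exp((t + 1)^3) + C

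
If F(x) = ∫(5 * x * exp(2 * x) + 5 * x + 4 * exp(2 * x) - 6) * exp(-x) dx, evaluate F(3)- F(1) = -4*E - 14*exp(-3) + 4*exp(-1) + 14*exp(3)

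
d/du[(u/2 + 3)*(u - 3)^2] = 3*u^2/2 - 27/2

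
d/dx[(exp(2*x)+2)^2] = 4*exp(4*x) + 8*exp(2*x)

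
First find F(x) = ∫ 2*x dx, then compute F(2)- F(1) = 3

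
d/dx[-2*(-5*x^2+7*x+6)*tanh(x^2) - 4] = 20*x^3/cosh(x^2)^2 - 28*x^2/cosh(x^2)^2 + 20*x*tanh(x^2) - 24*x/cosh(x^2)^2 - 14*tanh(x^2)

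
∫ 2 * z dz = z^2 + C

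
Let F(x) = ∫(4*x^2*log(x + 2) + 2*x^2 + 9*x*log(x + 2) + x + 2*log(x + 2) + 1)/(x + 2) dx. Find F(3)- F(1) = -4*log(3) + 22*log(5)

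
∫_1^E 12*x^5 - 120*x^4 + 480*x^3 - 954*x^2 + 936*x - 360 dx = 2*(-2 + E)^6 + 2*(-2 + E)^3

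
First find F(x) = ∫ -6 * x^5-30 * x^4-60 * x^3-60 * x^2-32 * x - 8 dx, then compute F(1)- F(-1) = -68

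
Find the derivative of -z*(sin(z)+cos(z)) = z*sin(z) - z*cos(z) - sin(z) - cos(z)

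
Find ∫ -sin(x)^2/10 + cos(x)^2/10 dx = sin(2*x)/20 + C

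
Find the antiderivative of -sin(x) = cos(x) + C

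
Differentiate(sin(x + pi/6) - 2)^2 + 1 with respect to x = sin(2*x + pi/3) - 4*cos(x + pi/6)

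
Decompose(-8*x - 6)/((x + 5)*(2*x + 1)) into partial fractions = -4/(9*(2*x + 1)) - 34/(9*(x + 5))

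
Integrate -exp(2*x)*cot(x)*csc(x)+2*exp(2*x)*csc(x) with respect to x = exp(2*x)*csc(x) + C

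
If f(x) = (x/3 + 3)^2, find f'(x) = 2*x/9 + 2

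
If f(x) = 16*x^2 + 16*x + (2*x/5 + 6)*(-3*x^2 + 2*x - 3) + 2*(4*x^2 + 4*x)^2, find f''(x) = 384*x^2 + 1884*x/5 + 308/5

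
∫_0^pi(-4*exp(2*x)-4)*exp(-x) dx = -4*exp(pi) + 4*exp(-pi)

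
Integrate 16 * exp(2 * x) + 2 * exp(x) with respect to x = (8*exp(x) + 2)*exp(x) + C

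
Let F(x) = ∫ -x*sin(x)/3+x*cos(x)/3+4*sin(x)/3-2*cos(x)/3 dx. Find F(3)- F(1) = 2*cos(1)/3 + 2*sin(1)/3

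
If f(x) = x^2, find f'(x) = 2*x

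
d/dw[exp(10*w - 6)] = 10*exp(10*w - 6)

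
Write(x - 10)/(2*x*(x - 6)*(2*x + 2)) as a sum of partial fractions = -11/(28*(x + 1)) - 1/(42*(x - 6)) + 5/(12*x)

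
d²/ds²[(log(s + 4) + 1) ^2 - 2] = -2*log(s + 4)/(s^2 + 8*s + 16)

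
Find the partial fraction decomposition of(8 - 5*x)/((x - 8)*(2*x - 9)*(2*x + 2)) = 29/(77*(2*x - 9)) + 13/(198*(x + 1)) - 16/(63*(x - 8))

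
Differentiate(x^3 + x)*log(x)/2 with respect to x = 3*x^2*log(x)/2 + x^2/2 + log(x)/2 + 1/2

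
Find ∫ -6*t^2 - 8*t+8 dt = -2*t^3 - 4*t^2 + 8*t + C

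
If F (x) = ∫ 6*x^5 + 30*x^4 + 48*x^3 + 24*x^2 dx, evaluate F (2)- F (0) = 512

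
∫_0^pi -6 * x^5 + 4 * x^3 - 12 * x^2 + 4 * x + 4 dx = (-pi^2 + 1 + 2*pi + pi^3)*(-pi^3 - pi^2 + 1 + 2*pi) - 1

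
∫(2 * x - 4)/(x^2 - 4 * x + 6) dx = log((x - 2)^2 + 2) + C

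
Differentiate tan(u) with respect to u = cos(u)^(-2)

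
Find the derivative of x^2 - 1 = 2*x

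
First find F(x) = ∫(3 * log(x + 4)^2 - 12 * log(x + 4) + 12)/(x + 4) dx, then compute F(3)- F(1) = (-2 + log(7))^3 - (-2 + log(5))^3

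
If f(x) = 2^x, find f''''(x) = 2^x*log(2)^4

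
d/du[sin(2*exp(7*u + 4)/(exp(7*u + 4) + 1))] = 14*exp(7*u + 4)*cos(2*exp(4)*exp(7*u)/(exp(4)*exp(7*u) + 1))/(exp(8)*exp(14*u) + 2*exp(4)*exp(7*u) + 1)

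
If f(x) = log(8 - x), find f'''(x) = 2/(x^3 - 24*x^2 + 192*x - 512)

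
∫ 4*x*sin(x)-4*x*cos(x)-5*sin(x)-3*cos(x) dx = -sqrt(2)*(4*x - 1)*sin(x + pi/4) + C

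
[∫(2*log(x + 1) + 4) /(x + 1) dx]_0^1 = -4 + (log(2) + 2)^2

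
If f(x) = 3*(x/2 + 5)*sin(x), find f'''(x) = -3*x*cos(x)/2 - 9*sin(x)/2 - 15*cos(x)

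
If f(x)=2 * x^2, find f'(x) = 4*x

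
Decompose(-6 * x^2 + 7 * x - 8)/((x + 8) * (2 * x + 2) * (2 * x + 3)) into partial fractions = 64/(13*(2*x + 3)) - 32/(13*(x + 8)) - 3/(2*(x + 1))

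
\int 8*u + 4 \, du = 4*u^2 + 4*u + C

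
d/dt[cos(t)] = -sin(t)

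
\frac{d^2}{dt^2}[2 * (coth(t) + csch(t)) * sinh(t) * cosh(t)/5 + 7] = 2*cosh(t)/5 + 4*cosh(2*t)/5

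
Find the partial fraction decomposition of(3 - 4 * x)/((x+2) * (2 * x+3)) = 18/(2*x + 3) - 11/(x + 2)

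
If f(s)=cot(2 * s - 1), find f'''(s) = -48*cot(2*s - 1)^4 - 64*cot(2*s - 1)^2 - 16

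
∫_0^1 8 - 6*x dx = 5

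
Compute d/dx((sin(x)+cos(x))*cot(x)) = -sqrt(2)*sin(x + pi/4) - cos(x)/sin(x)^2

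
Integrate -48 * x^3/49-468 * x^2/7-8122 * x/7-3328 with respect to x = -12*x^4/49 - 156*x^3/7 - 4061*x^2/7 - 3328*x + C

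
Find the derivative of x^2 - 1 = 2*x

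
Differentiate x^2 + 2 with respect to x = 2*x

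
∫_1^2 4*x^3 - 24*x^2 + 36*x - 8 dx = 5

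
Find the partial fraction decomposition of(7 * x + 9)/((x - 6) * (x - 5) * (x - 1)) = 4/(5*(x - 1)) - 11/(x - 5) + 51/(5*(x - 6))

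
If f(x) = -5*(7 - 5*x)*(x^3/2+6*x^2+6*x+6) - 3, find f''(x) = 150*x^2 + 795*x - 120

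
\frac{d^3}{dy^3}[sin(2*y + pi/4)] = -8*cos(2*y + pi/4)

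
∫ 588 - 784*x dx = -392*x^2 + 588*x + C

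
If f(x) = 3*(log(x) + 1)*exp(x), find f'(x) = (3*x*exp(x)*log(x) + 3*x*exp(x) + 3*exp(x))/x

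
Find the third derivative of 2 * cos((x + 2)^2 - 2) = 16*x^3*sin(x^2 + 4*x + 2) + 96*x^2*sin(x^2 + 4*x + 2) + 192*x*sin(x^2 + 4*x + 2) - 24*x*cos(x^2 + 4*x + 2) + 128*sin(x^2 + 4*x + 2) - 48*cos(x^2 + 4*x + 2)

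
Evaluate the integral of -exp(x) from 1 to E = E - exp(E)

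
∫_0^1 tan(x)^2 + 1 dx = tan(1)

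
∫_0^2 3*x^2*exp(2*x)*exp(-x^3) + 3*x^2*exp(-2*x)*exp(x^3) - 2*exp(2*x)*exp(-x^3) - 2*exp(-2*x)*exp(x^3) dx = -exp(-4) + exp(4)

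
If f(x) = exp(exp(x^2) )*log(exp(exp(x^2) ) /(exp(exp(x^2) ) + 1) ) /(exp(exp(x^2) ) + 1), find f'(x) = (2*x*(exp(x^2) - log(exp(exp(x^2)) + 1))*exp(x^2 + exp(x^2)) + 2*x*exp(x^2 + exp(x^2)))/(exp(2*exp(x^2)) + 2*exp(exp(x^2)) + 1)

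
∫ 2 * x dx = x^2 + C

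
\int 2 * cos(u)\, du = 2*sin(u) + C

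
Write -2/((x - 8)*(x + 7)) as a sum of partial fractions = 2/(15*(x + 7)) - 2/(15*(x - 8))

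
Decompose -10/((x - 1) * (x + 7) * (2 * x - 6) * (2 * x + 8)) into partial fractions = 1/(96*(x + 7)) - 1/(42*(x + 4)) + 1/(32*(x - 1)) - 1/(56*(x - 3))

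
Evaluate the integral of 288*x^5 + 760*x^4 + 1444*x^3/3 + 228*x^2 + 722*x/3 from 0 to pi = -12 + 133*pi^2/3 + 28*pi^3 + 3*(2 + 19*pi^2/3 + 4*pi^3)^2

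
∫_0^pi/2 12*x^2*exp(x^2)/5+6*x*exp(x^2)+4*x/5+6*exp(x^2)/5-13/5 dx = 6 + (3*pi/5 + 3)*(-3 + pi/6 + exp(pi^2/4))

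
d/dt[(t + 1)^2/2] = t + 1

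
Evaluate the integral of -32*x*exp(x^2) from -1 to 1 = 0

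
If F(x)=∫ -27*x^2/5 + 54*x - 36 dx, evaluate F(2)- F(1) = 162/5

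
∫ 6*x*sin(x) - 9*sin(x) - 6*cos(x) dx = (9 - 6*x)*cos(x) + C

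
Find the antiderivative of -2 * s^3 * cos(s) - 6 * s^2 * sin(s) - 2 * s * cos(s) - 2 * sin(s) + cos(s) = (-2*s^3 - 2*s + 1)*sin(s) + C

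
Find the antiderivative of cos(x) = sin(x) + C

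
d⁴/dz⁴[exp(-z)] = exp(-z)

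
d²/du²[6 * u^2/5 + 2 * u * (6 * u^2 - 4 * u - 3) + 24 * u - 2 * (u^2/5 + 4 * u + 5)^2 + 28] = -24*u^2/25 + 264*u/5 - 428/5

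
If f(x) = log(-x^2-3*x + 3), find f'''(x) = (4*x^3 + 18*x^2 + 90*x + 108)/(x^6 + 9*x^5 + 18*x^4 - 27*x^3 - 54*x^2 + 81*x - 27)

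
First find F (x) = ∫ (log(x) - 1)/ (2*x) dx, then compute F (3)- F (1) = -log(3)/2 + log(3)^2/4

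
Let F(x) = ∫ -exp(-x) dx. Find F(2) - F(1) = -exp(-1) + exp(-2)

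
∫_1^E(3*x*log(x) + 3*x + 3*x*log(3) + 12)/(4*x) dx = -15*log(3)/4 + (3*E/4 + 3)*log(3*E)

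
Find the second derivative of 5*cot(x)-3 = 10*cos(x)/sin(x)^3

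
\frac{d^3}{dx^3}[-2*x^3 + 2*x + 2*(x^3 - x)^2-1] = 240*x^3 - 96*x - 12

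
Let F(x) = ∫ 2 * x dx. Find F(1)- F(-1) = 0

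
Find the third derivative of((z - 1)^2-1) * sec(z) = (-z^2*sin(z)/cos(z) + 6*z^2*sin(z)/cos(z)^3 + 2*z*sin(z)/cos(z) - 12*z*sin(z)/cos(z)^3 - 6*z + 12*z/cos(z)^2 + 6*sin(z)/cos(z) + 6 - 12/cos(z)^2)/cos(z)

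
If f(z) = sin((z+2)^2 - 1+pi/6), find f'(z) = 2*(z + 2)*cos(z^2 + 4*z + pi/6 + 3)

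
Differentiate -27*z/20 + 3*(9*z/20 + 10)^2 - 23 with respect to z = 243*z/200 + 513/20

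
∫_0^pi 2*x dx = pi^2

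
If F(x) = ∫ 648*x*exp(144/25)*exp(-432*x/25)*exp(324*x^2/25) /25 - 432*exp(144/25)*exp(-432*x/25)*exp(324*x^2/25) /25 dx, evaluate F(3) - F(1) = -exp(36/25) + exp(1764/25)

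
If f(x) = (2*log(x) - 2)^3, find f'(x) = (24*log(x)^2 - 48*log(x) + 24)/x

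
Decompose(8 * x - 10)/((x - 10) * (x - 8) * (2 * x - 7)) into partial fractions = 8/(13*(2*x - 7)) - 3/(x - 8) + 35/(13*(x - 10))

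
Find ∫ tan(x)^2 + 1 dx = tan(x) + C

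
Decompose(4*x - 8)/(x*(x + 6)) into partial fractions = 16/(3*(x + 6)) - 4/(3*x)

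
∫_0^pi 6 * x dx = 3*pi^2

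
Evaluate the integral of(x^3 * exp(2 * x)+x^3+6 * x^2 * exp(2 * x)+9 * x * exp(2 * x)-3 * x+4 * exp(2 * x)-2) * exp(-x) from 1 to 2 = -8*E - 27*exp(-2) + 8*exp(-1) + 27*exp(2)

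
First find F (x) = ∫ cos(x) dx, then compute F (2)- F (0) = sin(2)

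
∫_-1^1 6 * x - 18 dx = -36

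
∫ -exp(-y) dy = exp(-y) + C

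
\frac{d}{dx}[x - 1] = 1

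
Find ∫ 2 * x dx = x^2 + C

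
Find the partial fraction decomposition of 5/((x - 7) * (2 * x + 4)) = -5/(18*(x + 2)) + 5/(18*(x - 7))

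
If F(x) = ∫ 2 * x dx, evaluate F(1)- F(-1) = 0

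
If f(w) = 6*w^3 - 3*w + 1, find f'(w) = 18*w^2 - 3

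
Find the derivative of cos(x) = -sin(x)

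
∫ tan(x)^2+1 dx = tan(x) + C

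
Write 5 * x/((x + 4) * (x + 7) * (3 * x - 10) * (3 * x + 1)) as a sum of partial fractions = 3/(484*(3*x + 1)) + 75/(3751*(3*x - 10)) + 7/(372*(x + 7)) - 10/(363*(x + 4))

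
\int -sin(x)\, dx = cos(x) + C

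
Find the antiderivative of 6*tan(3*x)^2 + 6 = 2*tan(3*x) + C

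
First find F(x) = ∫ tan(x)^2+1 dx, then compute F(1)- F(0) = tan(1)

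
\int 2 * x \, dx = x^2 + C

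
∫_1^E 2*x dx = -1 + exp(2)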